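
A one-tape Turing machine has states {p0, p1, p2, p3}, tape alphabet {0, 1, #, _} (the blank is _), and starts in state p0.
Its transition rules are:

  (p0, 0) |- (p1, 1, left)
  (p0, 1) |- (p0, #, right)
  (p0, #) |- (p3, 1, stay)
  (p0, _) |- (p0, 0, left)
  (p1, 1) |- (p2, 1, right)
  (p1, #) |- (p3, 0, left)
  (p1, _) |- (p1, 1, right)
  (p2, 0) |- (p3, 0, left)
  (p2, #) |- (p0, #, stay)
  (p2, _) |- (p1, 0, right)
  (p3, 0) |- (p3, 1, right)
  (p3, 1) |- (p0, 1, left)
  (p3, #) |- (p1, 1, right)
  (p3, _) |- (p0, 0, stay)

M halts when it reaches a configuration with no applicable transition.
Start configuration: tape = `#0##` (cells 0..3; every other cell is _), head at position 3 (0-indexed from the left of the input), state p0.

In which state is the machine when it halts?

state=p0 head=3 tape=__#0#[#]   (p0,#)→(p3,1,stay)
state=p3 head=3 tape=__#0#[1]   (p3,1)→(p0,1,left)
state=p0 head=2 tape=__#0[#]1   (p0,#)→(p3,1,stay)
state=p3 head=2 tape=__#0[1]1   (p3,1)→(p0,1,left)
state=p0 head=1 tape=__#[0]11   (p0,0)→(p1,1,left)
state=p1 head=0 tape=__[#]111   (p1,#)→(p3,0,left)
state=p3 head=-1 tape=_[_]0111   (p3,_)→(p0,0,stay)
state=p0 head=-1 tape=_[0]0111   (p0,0)→(p1,1,left)
state=p1 head=-2 tape=[_]10111   (p1,_)→(p1,1,right)
state=p1 head=-1 tape=1[1]0111   (p1,1)→(p2,1,right)
state=p2 head=0 tape=11[0]111   (p2,0)→(p3,0,left)
state=p3 head=-1 tape=1[1]0111   (p3,1)→(p0,1,left)
state=p0 head=-2 tape=[1]10111   (p0,1)→(p0,#,right)
state=p0 head=-1 tape=#[1]0111   (p0,1)→(p0,#,right)
state=p0 head=0 tape=##[0]111   (p0,0)→(p1,1,left)
state=p1 head=-1 tape=#[#]1111   (p1,#)→(p3,0,left)
state=p3 head=-2 tape=[#]01111   (p3,#)→(p1,1,right)
state=p1 head=-1 tape=1[0]1111
No transition is defined for (p1, 0); M halts in state p1.

p1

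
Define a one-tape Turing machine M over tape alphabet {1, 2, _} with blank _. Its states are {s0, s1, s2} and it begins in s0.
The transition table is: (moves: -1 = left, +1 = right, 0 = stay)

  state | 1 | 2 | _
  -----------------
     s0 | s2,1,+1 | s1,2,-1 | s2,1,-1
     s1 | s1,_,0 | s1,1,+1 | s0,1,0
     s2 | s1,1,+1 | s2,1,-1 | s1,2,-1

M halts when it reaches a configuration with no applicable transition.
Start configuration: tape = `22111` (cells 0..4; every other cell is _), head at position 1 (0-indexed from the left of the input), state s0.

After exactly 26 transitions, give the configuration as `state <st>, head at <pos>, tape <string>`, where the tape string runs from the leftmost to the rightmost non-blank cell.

state s1, head at 6, tape 111111

state=s0 head=1 tape=2[2]111__   (s0,2)→(s1,2,-1)
state=s1 head=0 tape=[2]2111__   (s1,2)→(s1,1,+1)
state=s1 head=1 tape=1[2]111__   (s1,2)→(s1,1,+1)
state=s1 head=2 tape=11[1]11__   (s1,1)→(s1,_,0)
state=s1 head=2 tape=11[_]11__   (s1,_)→(s0,1,0)
state=s0 head=2 tape=11[1]11__   (s0,1)→(s2,1,+1)
state=s2 head=3 tape=111[1]1__   (s2,1)→(s1,1,+1)
state=s1 head=4 tape=1111[1]__   (s1,1)→(s1,_,0)
state=s1 head=4 tape=1111[_]__   (s1,_)→(s0,1,0)
state=s0 head=4 tape=1111[1]__   (s0,1)→(s2,1,+1)
state=s2 head=5 tape=11111[_]_   (s2,_)→(s1,2,-1)
state=s1 head=4 tape=1111[1]2_   (s1,1)→(s1,_,0)
state=s1 head=4 tape=1111[_]2_   (s1,_)→(s0,1,0)
state=s0 head=4 tape=1111[1]2_   (s0,1)→(s2,1,+1)
state=s2 head=5 tape=11111[2]_   (s2,2)→(s2,1,-1)
state=s2 head=4 tape=1111[1]1_   (s2,1)→(s1,1,+1)
state=s1 head=5 tape=11111[1]_   (s1,1)→(s1,_,0)
state=s1 head=5 tape=11111[_]_   (s1,_)→(s0,1,0)
state=s0 head=5 tape=11111[1]_   (s0,1)→(s2,1,+1)
state=s2 head=6 tape=111111[_]   (s2,_)→(s1,2,-1)
state=s1 head=5 tape=11111[1]2   (s1,1)→(s1,_,0)
state=s1 head=5 tape=11111[_]2   (s1,_)→(s0,1,0)
state=s0 head=5 tape=11111[1]2   (s0,1)→(s2,1,+1)
state=s2 head=6 tape=111111[2]   (s2,2)→(s2,1,-1)
state=s2 head=5 tape=11111[1]1   (s2,1)→(s1,1,+1)
state=s1 head=6 tape=111111[1]   (s1,1)→(s1,_,0)
state=s1 head=6 tape=111111[_]
After 26 steps: state s1, head at 6, tape 111111.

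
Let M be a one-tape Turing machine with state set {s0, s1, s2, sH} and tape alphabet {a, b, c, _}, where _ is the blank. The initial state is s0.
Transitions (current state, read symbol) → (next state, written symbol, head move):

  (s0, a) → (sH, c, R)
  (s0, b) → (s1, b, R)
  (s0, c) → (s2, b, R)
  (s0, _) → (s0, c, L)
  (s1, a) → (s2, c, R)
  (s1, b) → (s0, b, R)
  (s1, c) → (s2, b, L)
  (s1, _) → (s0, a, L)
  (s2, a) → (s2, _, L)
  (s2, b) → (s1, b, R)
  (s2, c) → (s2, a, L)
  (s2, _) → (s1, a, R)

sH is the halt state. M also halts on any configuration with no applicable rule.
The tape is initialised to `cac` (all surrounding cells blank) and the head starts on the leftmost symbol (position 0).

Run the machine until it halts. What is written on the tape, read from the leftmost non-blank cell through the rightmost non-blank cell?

state=s0 head=0 tape=[c]ac_   (s0,c)→(s2,b,R)
state=s2 head=1 tape=b[a]c_   (s2,a)→(s2,_,L)
state=s2 head=0 tape=[b]_c_   (s2,b)→(s1,b,R)
state=s1 head=1 tape=b[_]c_   (s1,_)→(s0,a,L)
state=s0 head=0 tape=[b]ac_   (s0,b)→(s1,b,R)
state=s1 head=1 tape=b[a]c_   (s1,a)→(s2,c,R)
state=s2 head=2 tape=bc[c]_   (s2,c)→(s2,a,L)
state=s2 head=1 tape=b[c]a_   (s2,c)→(s2,a,L)
state=s2 head=0 tape=[b]aa_   (s2,b)→(s1,b,R)
state=s1 head=1 tape=b[a]a_   (s1,a)→(s2,c,R)
state=s2 head=2 tape=bc[a]_   (s2,a)→(s2,_,L)
state=s2 head=1 tape=b[c]__   (s2,c)→(s2,a,L)
state=s2 head=0 tape=[b]a__   (s2,b)→(s1,b,R)
state=s1 head=1 tape=b[a]__   (s1,a)→(s2,c,R)
state=s2 head=2 tape=bc[_]_   (s2,_)→(s1,a,R)
state=s1 head=3 tape=bca[_]   (s1,_)→(s0,a,L)
state=s0 head=2 tape=bc[a]a   (s0,a)→(sH,c,R)
state=sH head=3 tape=bcc[a]
The non-blank tape span at halt is bcca.

bcca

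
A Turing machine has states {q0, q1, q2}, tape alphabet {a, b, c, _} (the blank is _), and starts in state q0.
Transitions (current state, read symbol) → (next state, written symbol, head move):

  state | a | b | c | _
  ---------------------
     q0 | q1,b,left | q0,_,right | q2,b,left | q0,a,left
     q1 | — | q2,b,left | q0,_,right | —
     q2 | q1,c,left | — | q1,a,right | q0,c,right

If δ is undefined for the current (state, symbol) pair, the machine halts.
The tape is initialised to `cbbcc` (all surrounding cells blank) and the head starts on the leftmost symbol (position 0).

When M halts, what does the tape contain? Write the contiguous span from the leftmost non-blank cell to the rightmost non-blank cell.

q0 | _[c]bbcc_   read c → write b, move left, go to q2
q2 | [_]bbbcc_   read _ → write c, move right, go to q0
q0 | c[b]bbcc_   read b → write _, move right, go to q0
q0 | c_[b]bcc_   read b → write _, move right, go to q0
q0 | c__[b]cc_   read b → write _, move right, go to q0
q0 | c___[c]c_   read c → write b, move left, go to q2
q2 | c__[_]bc_   read _ → write c, move right, go to q0
q0 | c__c[b]c_   read b → write _, move right, go to q0
q0 | c__c_[c]_   read c → write b, move left, go to q2
q2 | c__c[_]b_   read _ → write c, move right, go to q0
q0 | c__cc[b]_   read b → write _, move right, go to q0
q0 | c__cc_[_]   read _ → write a, move left, go to q0
q0 | c__cc[_]a   read _ → write a, move left, go to q0
q0 | c__c[c]aa   read c → write b, move left, go to q2
q2 | c__[c]baa   read c → write a, move right, go to q1
q1 | c__a[b]aa   read b → write b, move left, go to q2
q2 | c__[a]baa   read a → write c, move left, go to q1
q1 | c_[_]cbaa
The non-blank tape span at halt is c__cbaa.

c__cbaa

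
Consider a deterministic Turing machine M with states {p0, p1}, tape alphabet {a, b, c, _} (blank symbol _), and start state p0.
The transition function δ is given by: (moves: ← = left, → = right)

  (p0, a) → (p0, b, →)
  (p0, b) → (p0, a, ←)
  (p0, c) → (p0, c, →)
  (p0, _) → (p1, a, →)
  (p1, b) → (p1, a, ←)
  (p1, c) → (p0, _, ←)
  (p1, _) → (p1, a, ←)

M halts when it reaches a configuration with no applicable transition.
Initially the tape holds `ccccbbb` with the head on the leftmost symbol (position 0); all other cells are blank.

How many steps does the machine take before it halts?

21

state=p0 head=0 tape=[c]cccbbb__   (p0,c)→(p0,c,→)
state=p0 head=1 tape=c[c]ccbbb__   (p0,c)→(p0,c,→)
state=p0 head=2 tape=cc[c]cbbb__   (p0,c)→(p0,c,→)
state=p0 head=3 tape=ccc[c]bbb__   (p0,c)→(p0,c,→)
state=p0 head=4 tape=cccc[b]bb__   (p0,b)→(p0,a,←)
state=p0 head=3 tape=ccc[c]abb__   (p0,c)→(p0,c,→)
state=p0 head=4 tape=cccc[a]bb__   (p0,a)→(p0,b,→)
state=p0 head=5 tape=ccccb[b]b__   (p0,b)→(p0,a,←)
state=p0 head=4 tape=cccc[b]ab__   (p0,b)→(p0,a,←)
state=p0 head=3 tape=ccc[c]aab__   (p0,c)→(p0,c,→)
state=p0 head=4 tape=cccc[a]ab__   (p0,a)→(p0,b,→)
state=p0 head=5 tape=ccccb[a]b__   (p0,a)→(p0,b,→)
state=p0 head=6 tape=ccccbb[b]__   (p0,b)→(p0,a,←)
state=p0 head=5 tape=ccccb[b]a__   (p0,b)→(p0,a,←)
state=p0 head=4 tape=cccc[b]aa__   (p0,b)→(p0,a,←)
state=p0 head=3 tape=ccc[c]aaa__   (p0,c)→(p0,c,→)
state=p0 head=4 tape=cccc[a]aa__   (p0,a)→(p0,b,→)
state=p0 head=5 tape=ccccb[a]a__   (p0,a)→(p0,b,→)
state=p0 head=6 tape=ccccbb[a]__   (p0,a)→(p0,b,→)
state=p0 head=7 tape=ccccbbb[_]_   (p0,_)→(p1,a,→)
state=p1 head=8 tape=ccccbbba[_]   (p1,_)→(p1,a,←)
state=p1 head=7 tape=ccccbbb[a]a
M halts after 21 transitions.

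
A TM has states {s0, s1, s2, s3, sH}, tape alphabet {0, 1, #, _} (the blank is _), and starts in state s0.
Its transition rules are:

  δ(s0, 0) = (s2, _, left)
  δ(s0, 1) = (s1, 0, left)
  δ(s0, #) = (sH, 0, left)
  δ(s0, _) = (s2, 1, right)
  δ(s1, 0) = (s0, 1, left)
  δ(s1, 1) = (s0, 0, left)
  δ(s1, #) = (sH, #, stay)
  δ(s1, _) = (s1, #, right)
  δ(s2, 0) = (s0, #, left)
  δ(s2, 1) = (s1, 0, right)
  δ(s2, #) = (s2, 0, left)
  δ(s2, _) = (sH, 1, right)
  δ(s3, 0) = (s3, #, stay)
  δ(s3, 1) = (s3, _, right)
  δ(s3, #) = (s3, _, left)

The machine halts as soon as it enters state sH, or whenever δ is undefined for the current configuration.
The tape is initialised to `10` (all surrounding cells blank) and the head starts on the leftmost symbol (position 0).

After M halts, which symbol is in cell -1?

0

s0 | __[1]0   read 1 → write 0, move left, go to s1
s1 | _[_]00   read _ → write #, move right, go to s1
s1 | _#[0]0   read 0 → write 1, move left, go to s0
s0 | _[#]10   read # → write 0, move left, go to sH
sH | [_]010
Cell -1 holds 0 when M halts.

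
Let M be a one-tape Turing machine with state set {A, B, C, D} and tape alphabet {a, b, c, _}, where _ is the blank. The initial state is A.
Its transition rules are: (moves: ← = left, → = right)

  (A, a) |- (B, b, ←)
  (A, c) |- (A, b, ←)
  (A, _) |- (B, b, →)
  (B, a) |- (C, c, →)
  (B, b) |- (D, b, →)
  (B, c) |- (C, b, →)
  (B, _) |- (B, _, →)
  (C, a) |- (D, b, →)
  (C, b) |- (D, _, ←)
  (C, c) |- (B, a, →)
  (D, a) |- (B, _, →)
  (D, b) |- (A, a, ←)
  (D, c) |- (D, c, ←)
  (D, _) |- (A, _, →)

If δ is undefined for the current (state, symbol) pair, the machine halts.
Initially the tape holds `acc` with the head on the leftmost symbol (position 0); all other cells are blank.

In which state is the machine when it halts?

C

state=A head=0 tape=_[a]cc_   (A,a)→(B,b,←)
state=B head=-1 tape=[_]bcc_   (B,_)→(B,_,→)
state=B head=0 tape=_[b]cc_   (B,b)→(D,b,→)
state=D head=1 tape=_b[c]c_   (D,c)→(D,c,←)
state=D head=0 tape=_[b]cc_   (D,b)→(A,a,←)
state=A head=-1 tape=[_]acc_   (A,_)→(B,b,→)
state=B head=0 tape=b[a]cc_   (B,a)→(C,c,→)
state=C head=1 tape=bc[c]c_   (C,c)→(B,a,→)
state=B head=2 tape=bca[c]_   (B,c)→(C,b,→)
state=C head=3 tape=bcab[_]
No transition is defined for (C, _); M halts in state C.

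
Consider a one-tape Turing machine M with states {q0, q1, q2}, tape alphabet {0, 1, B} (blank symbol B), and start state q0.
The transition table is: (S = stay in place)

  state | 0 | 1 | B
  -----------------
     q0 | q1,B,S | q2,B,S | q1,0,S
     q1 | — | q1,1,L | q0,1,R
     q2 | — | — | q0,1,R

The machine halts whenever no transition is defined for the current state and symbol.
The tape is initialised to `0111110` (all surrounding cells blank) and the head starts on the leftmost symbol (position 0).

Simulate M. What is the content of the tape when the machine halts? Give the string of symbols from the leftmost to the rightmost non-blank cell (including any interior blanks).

q0 | [0]111110B   read 0 → write B, move S, go to q1
q1 | [B]111110B   read B → write 1, move R, go to q0
q0 | 1[1]11110B   read 1 → write B, move S, go to q2
q2 | 1[B]11110B   read B → write 1, move R, go to q0
q0 | 11[1]1110B   read 1 → write B, move S, go to q2
q2 | 11[B]1110B   read B → write 1, move R, go to q0
q0 | 111[1]110B   read 1 → write B, move S, go to q2
q2 | 111[B]110B   read B → write 1, move R, go to q0
q0 | 1111[1]10B   read 1 → write B, move S, go to q2
q2 | 1111[B]10B   read B → write 1, move R, go to q0
q0 | 11111[1]0B   read 1 → write B, move S, go to q2
q2 | 11111[B]0B   read B → write 1, move R, go to q0
q0 | 111111[0]B   read 0 → write B, move S, go to q1
q1 | 111111[B]B   read B → write 1, move R, go to q0
q0 | 1111111[B]   read B → write 0, move S, go to q1
q1 | 1111111[0]
The non-blank tape span at halt is 11111110.

11111110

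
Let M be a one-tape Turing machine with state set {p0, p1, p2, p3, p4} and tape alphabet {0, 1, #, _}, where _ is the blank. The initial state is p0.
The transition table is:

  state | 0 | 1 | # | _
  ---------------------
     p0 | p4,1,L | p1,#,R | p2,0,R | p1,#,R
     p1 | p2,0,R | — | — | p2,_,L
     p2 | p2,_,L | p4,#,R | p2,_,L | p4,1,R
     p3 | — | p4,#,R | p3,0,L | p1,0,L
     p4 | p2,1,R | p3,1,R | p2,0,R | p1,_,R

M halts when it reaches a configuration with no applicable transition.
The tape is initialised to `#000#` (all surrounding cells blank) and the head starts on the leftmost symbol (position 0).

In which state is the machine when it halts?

p1

p0 | _[#]000#   read # → write 0, move R, go to p2
p2 | _0[0]00#   read 0 → write _, move L, go to p2
p2 | _[0]_00#   read 0 → write _, move L, go to p2
p2 | [_]__00#   read _ → write 1, move R, go to p4
p4 | 1[_]_00#   read _ → write _, move R, go to p1
p1 | 1_[_]00#   read _ → write _, move L, go to p2
p2 | 1[_]_00#   read _ → write 1, move R, go to p4
p4 | 11[_]00#   read _ → write _, move R, go to p1
p1 | 11_[0]0#   read 0 → write 0, move R, go to p2
p2 | 11_0[0]#   read 0 → write _, move L, go to p2
p2 | 11_[0]_#   read 0 → write _, move L, go to p2
p2 | 11[_]__#   read _ → write 1, move R, go to p4
p4 | 111[_]_#   read _ → write _, move R, go to p1
p1 | 111_[_]#   read _ → write _, move L, go to p2
p2 | 111[_]_#   read _ → write 1, move R, go to p4
p4 | 1111[_]#   read _ → write _, move R, go to p1
p1 | 1111_[#]
No transition is defined for (p1, #); M halts in state p1.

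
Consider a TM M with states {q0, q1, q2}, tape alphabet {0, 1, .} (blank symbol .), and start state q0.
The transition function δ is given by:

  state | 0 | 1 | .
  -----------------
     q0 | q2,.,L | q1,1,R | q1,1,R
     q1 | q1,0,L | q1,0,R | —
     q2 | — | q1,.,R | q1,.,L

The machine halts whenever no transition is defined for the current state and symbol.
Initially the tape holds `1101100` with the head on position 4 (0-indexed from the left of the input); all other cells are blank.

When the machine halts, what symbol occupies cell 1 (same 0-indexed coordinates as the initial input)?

0

q0 | .1101[1]00   read 1 → write 1, move R, go to q1
q1 | .11011[0]0   read 0 → write 0, move L, go to q1
q1 | .1101[1]00   read 1 → write 0, move R, go to q1
q1 | .11010[0]0   read 0 → write 0, move L, go to q1
q1 | .1101[0]00   read 0 → write 0, move L, go to q1
q1 | .110[1]000   read 1 → write 0, move R, go to q1
q1 | .1100[0]00   read 0 → write 0, move L, go to q1
q1 | .110[0]000   read 0 → write 0, move L, go to q1
q1 | .11[0]0000   read 0 → write 0, move L, go to q1
q1 | .1[1]00000   read 1 → write 0, move R, go to q1
q1 | .10[0]0000   read 0 → write 0, move L, go to q1
q1 | .1[0]00000   read 0 → write 0, move L, go to q1
q1 | .[1]000000   read 1 → write 0, move R, go to q1
q1 | .0[0]00000   read 0 → write 0, move L, go to q1
q1 | .[0]000000   read 0 → write 0, move L, go to q1
q1 | [.]0000000
Cell 1 holds 0 when M halts.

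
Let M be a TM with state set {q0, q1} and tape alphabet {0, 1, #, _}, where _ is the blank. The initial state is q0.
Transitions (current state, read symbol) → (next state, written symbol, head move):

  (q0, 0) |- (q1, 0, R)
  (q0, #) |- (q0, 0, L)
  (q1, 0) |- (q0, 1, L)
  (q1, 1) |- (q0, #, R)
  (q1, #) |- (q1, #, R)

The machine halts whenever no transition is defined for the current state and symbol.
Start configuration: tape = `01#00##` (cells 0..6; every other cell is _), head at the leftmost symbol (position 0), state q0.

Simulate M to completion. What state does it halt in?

state=q0 head=0 tape=[0]1#00##_   (q0,0)→(q1,0,R)
state=q1 head=1 tape=0[1]#00##_   (q1,1)→(q0,#,R)
state=q0 head=2 tape=0#[#]00##_   (q0,#)→(q0,0,L)
state=q0 head=1 tape=0[#]000##_   (q0,#)→(q0,0,L)
state=q0 head=0 tape=[0]0000##_   (q0,0)→(q1,0,R)
state=q1 head=1 tape=0[0]000##_   (q1,0)→(q0,1,L)
state=q0 head=0 tape=[0]1000##_   (q0,0)→(q1,0,R)
state=q1 head=1 tape=0[1]000##_   (q1,1)→(q0,#,R)
state=q0 head=2 tape=0#[0]00##_   (q0,0)→(q1,0,R)
state=q1 head=3 tape=0#0[0]0##_   (q1,0)→(q0,1,L)
state=q0 head=2 tape=0#[0]10##_   (q0,0)→(q1,0,R)
state=q1 head=3 tape=0#0[1]0##_   (q1,1)→(q0,#,R)
state=q0 head=4 tape=0#0#[0]##_   (q0,0)→(q1,0,R)
state=q1 head=5 tape=0#0#0[#]#_   (q1,#)→(q1,#,R)
state=q1 head=6 tape=0#0#0#[#]_   (q1,#)→(q1,#,R)
state=q1 head=7 tape=0#0#0##[_]
No transition is defined for (q1, _); M halts in state q1.

q1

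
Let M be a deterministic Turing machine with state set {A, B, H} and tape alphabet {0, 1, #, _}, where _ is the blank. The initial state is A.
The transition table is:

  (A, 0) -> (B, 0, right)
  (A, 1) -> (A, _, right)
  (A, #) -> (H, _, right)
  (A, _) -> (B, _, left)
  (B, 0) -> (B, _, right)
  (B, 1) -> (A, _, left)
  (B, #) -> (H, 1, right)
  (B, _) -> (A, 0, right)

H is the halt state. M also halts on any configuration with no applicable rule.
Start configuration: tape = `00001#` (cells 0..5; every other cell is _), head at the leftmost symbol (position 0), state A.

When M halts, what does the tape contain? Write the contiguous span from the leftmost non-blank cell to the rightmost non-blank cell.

0___0

A | [0]0001#_   read 0 → write 0, move right, go to B
B | 0[0]001#_   read 0 → write _, move right, go to B
B | 0_[0]01#_   read 0 → write _, move right, go to B
B | 0__[0]1#_   read 0 → write _, move right, go to B
B | 0___[1]#_   read 1 → write _, move left, go to A
A | 0__[_]_#_   read _ → write _, move left, go to B
B | 0_[_]__#_   read _ → write 0, move right, go to A
A | 0_0[_]_#_   read _ → write _, move left, go to B
B | 0_[0]__#_   read 0 → write _, move right, go to B
B | 0__[_]_#_   read _ → write 0, move right, go to A
A | 0__0[_]#_   read _ → write _, move left, go to B
B | 0__[0]_#_   read 0 → write _, move right, go to B
B | 0___[_]#_   read _ → write 0, move right, go to A
A | 0___0[#]_   read # → write _, move right, go to H
H | 0___0_[_]
The non-blank tape span at halt is 0___0.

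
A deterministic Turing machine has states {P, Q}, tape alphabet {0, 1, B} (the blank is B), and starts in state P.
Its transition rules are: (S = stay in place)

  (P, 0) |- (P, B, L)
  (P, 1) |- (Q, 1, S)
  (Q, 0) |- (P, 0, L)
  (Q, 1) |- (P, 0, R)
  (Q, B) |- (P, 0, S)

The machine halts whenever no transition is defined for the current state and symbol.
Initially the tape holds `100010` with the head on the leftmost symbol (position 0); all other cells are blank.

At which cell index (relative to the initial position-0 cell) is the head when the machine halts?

-1

P | B[1]00010   read 1 → write 1, move S, go to Q
Q | B[1]00010   read 1 → write 0, move R, go to P
P | B0[0]0010   read 0 → write B, move L, go to P
P | B[0]B0010   read 0 → write B, move L, go to P
P | [B]BB0010
At halt the head is at cell -1.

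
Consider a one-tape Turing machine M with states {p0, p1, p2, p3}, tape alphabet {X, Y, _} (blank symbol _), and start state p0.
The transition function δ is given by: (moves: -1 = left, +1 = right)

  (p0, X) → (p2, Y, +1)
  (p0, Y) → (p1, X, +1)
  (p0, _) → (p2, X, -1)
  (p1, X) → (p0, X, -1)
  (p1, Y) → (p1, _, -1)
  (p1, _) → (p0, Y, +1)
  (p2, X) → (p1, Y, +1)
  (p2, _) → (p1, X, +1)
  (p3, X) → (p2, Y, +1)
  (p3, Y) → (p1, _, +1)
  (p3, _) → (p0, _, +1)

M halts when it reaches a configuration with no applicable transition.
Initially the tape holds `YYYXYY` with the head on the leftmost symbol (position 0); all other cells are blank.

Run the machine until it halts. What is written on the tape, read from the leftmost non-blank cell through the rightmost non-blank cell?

state=p0 head=0 tape=___[Y]YYXYY   (p0,Y)→(p1,X,+1)
state=p1 head=1 tape=___X[Y]YXYY   (p1,Y)→(p1,_,-1)
state=p1 head=0 tape=___[X]_YXYY   (p1,X)→(p0,X,-1)
state=p0 head=-1 tape=__[_]X_YXYY   (p0,_)→(p2,X,-1)
state=p2 head=-2 tape=_[_]XX_YXYY   (p2,_)→(p1,X,+1)
state=p1 head=-1 tape=_X[X]X_YXYY   (p1,X)→(p0,X,-1)
state=p0 head=-2 tape=_[X]XX_YXYY   (p0,X)→(p2,Y,+1)
state=p2 head=-1 tape=_Y[X]X_YXYY   (p2,X)→(p1,Y,+1)
state=p1 head=0 tape=_YY[X]_YXYY   (p1,X)→(p0,X,-1)
state=p0 head=-1 tape=_Y[Y]X_YXYY   (p0,Y)→(p1,X,+1)
state=p1 head=0 tape=_YX[X]_YXYY   (p1,X)→(p0,X,-1)
state=p0 head=-1 tape=_Y[X]X_YXYY   (p0,X)→(p2,Y,+1)
state=p2 head=0 tape=_YY[X]_YXYY   (p2,X)→(p1,Y,+1)
state=p1 head=1 tape=_YYY[_]YXYY   (p1,_)→(p0,Y,+1)
state=p0 head=2 tape=_YYYY[Y]XYY   (p0,Y)→(p1,X,+1)
state=p1 head=3 tape=_YYYYX[X]YY   (p1,X)→(p0,X,-1)
state=p0 head=2 tape=_YYYY[X]XYY   (p0,X)→(p2,Y,+1)
state=p2 head=3 tape=_YYYYY[X]YY   (p2,X)→(p1,Y,+1)
state=p1 head=4 tape=_YYYYYY[Y]Y   (p1,Y)→(p1,_,-1)
state=p1 head=3 tape=_YYYYY[Y]_Y   (p1,Y)→(p1,_,-1)
state=p1 head=2 tape=_YYYY[Y]__Y   (p1,Y)→(p1,_,-1)
state=p1 head=1 tape=_YYY[Y]___Y   (p1,Y)→(p1,_,-1)
state=p1 head=0 tape=_YY[Y]____Y   (p1,Y)→(p1,_,-1)
state=p1 head=-1 tape=_Y[Y]_____Y   (p1,Y)→(p1,_,-1)
state=p1 head=-2 tape=_[Y]______Y   (p1,Y)→(p1,_,-1)
state=p1 head=-3 tape=[_]_______Y   (p1,_)→(p0,Y,+1)
state=p0 head=-2 tape=Y[_]______Y   (p0,_)→(p2,X,-1)
state=p2 head=-3 tape=[Y]X______Y
The non-blank tape span at halt is YX______Y.

YX______Y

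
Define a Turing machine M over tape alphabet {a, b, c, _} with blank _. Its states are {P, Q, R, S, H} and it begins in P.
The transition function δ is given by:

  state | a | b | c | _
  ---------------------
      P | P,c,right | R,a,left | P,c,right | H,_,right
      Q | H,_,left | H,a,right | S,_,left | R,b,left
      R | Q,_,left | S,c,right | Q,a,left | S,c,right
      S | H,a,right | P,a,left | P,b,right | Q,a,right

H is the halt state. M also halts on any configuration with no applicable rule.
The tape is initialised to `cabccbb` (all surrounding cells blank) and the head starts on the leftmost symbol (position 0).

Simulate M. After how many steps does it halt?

14

state=P head=0 tape=___[c]abccbb   (P,c)→(P,c,right)
state=P head=1 tape=___c[a]bccbb   (P,a)→(P,c,right)
state=P head=2 tape=___cc[b]ccbb   (P,b)→(R,a,left)
state=R head=1 tape=___c[c]accbb   (R,c)→(Q,a,left)
state=Q head=0 tape=___[c]aaccbb   (Q,c)→(S,_,left)
state=S head=-1 tape=__[_]_aaccbb   (S,_)→(Q,a,right)
state=Q head=0 tape=__a[_]aaccbb   (Q,_)→(R,b,left)
state=R head=-1 tape=__[a]baaccbb   (R,a)→(Q,_,left)
state=Q head=-2 tape=_[_]_baaccbb   (Q,_)→(R,b,left)
state=R head=-3 tape=[_]b_baaccbb   (R,_)→(S,c,right)
state=S head=-2 tape=c[b]_baaccbb   (S,b)→(P,a,left)
state=P head=-3 tape=[c]a_baaccbb   (P,c)→(P,c,right)
state=P head=-2 tape=c[a]_baaccbb   (P,a)→(P,c,right)
state=P head=-1 tape=cc[_]baaccbb   (P,_)→(H,_,right)
state=H head=0 tape=cc_[b]aaccbb
M halts after 14 transitions.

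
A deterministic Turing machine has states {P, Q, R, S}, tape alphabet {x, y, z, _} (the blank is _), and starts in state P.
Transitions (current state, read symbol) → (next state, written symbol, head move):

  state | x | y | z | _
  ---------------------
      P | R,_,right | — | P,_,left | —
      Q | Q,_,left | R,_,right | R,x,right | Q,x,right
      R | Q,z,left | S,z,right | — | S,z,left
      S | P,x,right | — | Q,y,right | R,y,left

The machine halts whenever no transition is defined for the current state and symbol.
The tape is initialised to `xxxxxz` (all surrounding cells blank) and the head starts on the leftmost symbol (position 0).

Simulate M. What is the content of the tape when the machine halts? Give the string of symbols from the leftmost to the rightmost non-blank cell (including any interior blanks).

P | ___[x]xxxxz   read x → write _, move right, go to R
R | ____[x]xxxz   read x → write z, move left, go to Q
Q | ___[_]zxxxz   read _ → write x, move right, go to Q
Q | ___x[z]xxxz   read z → write x, move right, go to R
R | ___xx[x]xxz   read x → write z, move left, go to Q
Q | ___x[x]zxxz   read x → write _, move left, go to Q
Q | ___[x]_zxxz   read x → write _, move left, go to Q
Q | __[_]__zxxz   read _ → write x, move right, go to Q
Q | __x[_]_zxxz   read _ → write x, move right, go to Q
Q | __xx[_]zxxz   read _ → write x, move right, go to Q
Q | __xxx[z]xxz   read z → write x, move right, go to R
R | __xxxx[x]xz   read x → write z, move left, go to Q
Q | __xxx[x]zxz   read x → write _, move left, go to Q
Q | __xx[x]_zxz   read x → write _, move left, go to Q
Q | __x[x]__zxz   read x → write _, move left, go to Q
Q | __[x]___zxz   read x → write _, move left, go to Q
Q | _[_]____zxz   read _ → write x, move right, go to Q
Q | _x[_]___zxz   read _ → write x, move right, go to Q
Q | _xx[_]__zxz   read _ → write x, move right, go to Q
Q | _xxx[_]_zxz   read _ → write x, move right, go to Q
Q | _xxxx[_]zxz   read _ → write x, move right, go to Q
Q | _xxxxx[z]xz   read z → write x, move right, go to R
R | _xxxxxx[x]z   read x → write z, move left, go to Q
Q | _xxxxx[x]zz   read x → write _, move left, go to Q
Q | _xxxx[x]_zz   read x → write _, move left, go to Q
Q | _xxx[x]__zz   read x → write _, move left, go to Q
Q | _xx[x]___zz   read x → write _, move left, go to Q
Q | _x[x]____zz   read x → write _, move left, go to Q
Q | _[x]_____zz   read x → write _, move left, go to Q
Q | [_]______zz   read _ → write x, move right, go to Q
Q | x[_]_____zz   read _ → write x, move right, go to Q
Q | xx[_]____zz   read _ → write x, move right, go to Q
Q | xxx[_]___zz   read _ → write x, move right, go to Q
Q | xxxx[_]__zz   read _ → write x, move right, go to Q
Q | xxxxx[_]_zz   read _ → write x, move right, go to Q
Q | xxxxxx[_]zz   read _ → write x, move right, go to Q
Q | xxxxxxx[z]z   read z → write x, move right, go to R
R | xxxxxxxx[z]
The non-blank tape span at halt is xxxxxxxxz.

xxxxxxxxz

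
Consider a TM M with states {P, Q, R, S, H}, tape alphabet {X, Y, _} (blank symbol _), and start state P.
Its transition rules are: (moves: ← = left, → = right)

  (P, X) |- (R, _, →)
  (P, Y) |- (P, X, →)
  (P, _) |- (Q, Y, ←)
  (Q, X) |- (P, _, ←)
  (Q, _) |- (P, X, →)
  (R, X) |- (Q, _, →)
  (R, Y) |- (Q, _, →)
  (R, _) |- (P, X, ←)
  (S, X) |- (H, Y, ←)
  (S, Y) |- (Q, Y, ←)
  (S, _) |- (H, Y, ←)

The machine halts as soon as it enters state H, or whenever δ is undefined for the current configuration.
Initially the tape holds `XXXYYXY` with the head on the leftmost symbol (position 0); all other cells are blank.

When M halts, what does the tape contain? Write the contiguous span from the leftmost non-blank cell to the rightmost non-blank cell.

P | _[X]XXYYXY   read X → write _, move →, go to R
R | __[X]XYYXY   read X → write _, move →, go to Q
Q | ___[X]YYXY   read X → write _, move ←, go to P
P | __[_]_YYXY   read _ → write Y, move ←, go to Q
Q | _[_]Y_YYXY   read _ → write X, move →, go to P
P | _X[Y]_YYXY   read Y → write X, move →, go to P
P | _XX[_]YYXY   read _ → write Y, move ←, go to Q
Q | _X[X]YYYXY   read X → write _, move ←, go to P
P | _[X]_YYYXY   read X → write _, move →, go to R
R | __[_]YYYXY   read _ → write X, move ←, go to P
P | _[_]XYYYXY   read _ → write Y, move ←, go to Q
Q | [_]YXYYYXY   read _ → write X, move →, go to P
P | X[Y]XYYYXY   read Y → write X, move →, go to P
P | XX[X]YYYXY   read X → write _, move →, go to R
R | XX_[Y]YYXY   read Y → write _, move →, go to Q
Q | XX__[Y]YXY
The non-blank tape span at halt is XX__YYXY.

XX__YYXY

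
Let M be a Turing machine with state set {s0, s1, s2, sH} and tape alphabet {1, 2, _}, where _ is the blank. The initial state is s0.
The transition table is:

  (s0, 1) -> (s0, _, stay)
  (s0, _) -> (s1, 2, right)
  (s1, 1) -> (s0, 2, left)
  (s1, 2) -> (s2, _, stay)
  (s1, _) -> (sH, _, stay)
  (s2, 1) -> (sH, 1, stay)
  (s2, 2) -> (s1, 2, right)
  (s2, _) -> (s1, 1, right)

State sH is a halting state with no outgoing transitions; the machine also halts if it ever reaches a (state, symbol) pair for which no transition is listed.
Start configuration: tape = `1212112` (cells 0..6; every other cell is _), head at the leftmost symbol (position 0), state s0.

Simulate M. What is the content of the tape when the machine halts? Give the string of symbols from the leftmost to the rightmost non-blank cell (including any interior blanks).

state=s0 head=0 tape=[1]212112_   (s0,1)→(s0,_,stay)
state=s0 head=0 tape=[_]212112_   (s0,_)→(s1,2,right)
state=s1 head=1 tape=2[2]12112_   (s1,2)→(s2,_,stay)
state=s2 head=1 tape=2[_]12112_   (s2,_)→(s1,1,right)
state=s1 head=2 tape=21[1]2112_   (s1,1)→(s0,2,left)
state=s0 head=1 tape=2[1]22112_   (s0,1)→(s0,_,stay)
state=s0 head=1 tape=2[_]22112_   (s0,_)→(s1,2,right)
state=s1 head=2 tape=22[2]2112_   (s1,2)→(s2,_,stay)
state=s2 head=2 tape=22[_]2112_   (s2,_)→(s1,1,right)
state=s1 head=3 tape=221[2]112_   (s1,2)→(s2,_,stay)
state=s2 head=3 tape=221[_]112_   (s2,_)→(s1,1,right)
state=s1 head=4 tape=2211[1]12_   (s1,1)→(s0,2,left)
state=s0 head=3 tape=221[1]212_   (s0,1)→(s0,_,stay)
state=s0 head=3 tape=221[_]212_   (s0,_)→(s1,2,right)
state=s1 head=4 tape=2212[2]12_   (s1,2)→(s2,_,stay)
state=s2 head=4 tape=2212[_]12_   (s2,_)→(s1,1,right)
state=s1 head=5 tape=22121[1]2_   (s1,1)→(s0,2,left)
state=s0 head=4 tape=2212[1]22_   (s0,1)→(s0,_,stay)
state=s0 head=4 tape=2212[_]22_   (s0,_)→(s1,2,right)
state=s1 head=5 tape=22122[2]2_   (s1,2)→(s2,_,stay)
state=s2 head=5 tape=22122[_]2_   (s2,_)→(s1,1,right)
state=s1 head=6 tape=221221[2]_   (s1,2)→(s2,_,stay)
state=s2 head=6 tape=221221[_]_   (s2,_)→(s1,1,right)
state=s1 head=7 tape=2212211[_]   (s1,_)→(sH,_,stay)
state=sH head=7 tape=2212211[_]
The non-blank tape span at halt is 2212211.

2212211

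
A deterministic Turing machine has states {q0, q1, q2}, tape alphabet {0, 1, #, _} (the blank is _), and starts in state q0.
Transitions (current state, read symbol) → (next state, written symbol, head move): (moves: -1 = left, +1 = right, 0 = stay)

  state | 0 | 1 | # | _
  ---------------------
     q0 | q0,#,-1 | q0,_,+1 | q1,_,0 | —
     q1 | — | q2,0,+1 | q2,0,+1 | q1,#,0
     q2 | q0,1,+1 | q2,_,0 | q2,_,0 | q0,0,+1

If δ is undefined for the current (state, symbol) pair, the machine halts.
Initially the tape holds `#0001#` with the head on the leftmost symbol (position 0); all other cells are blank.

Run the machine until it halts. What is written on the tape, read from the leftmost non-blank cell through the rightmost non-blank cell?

0_01_00

q0 | [#]0001#__   read # → write _, move 0, go to q1
q1 | [_]0001#__   read _ → write #, move 0, go to q1
q1 | [#]0001#__   read # → write 0, move +1, go to q2
q2 | 0[0]001#__   read 0 → write 1, move +1, go to q0
q0 | 01[0]01#__   read 0 → write #, move -1, go to q0
q0 | 0[1]#01#__   read 1 → write _, move +1, go to q0
q0 | 0_[#]01#__   read # → write _, move 0, go to q1
q1 | 0_[_]01#__   read _ → write #, move 0, go to q1
q1 | 0_[#]01#__   read # → write 0, move +1, go to q2
q2 | 0_0[0]1#__   read 0 → write 1, move +1, go to q0
q0 | 0_01[1]#__   read 1 → write _, move +1, go to q0
q0 | 0_01_[#]__   read # → write _, move 0, go to q1
q1 | 0_01_[_]__   read _ → write #, move 0, go to q1
q1 | 0_01_[#]__   read # → write 0, move +1, go to q2
q2 | 0_01_0[_]_   read _ → write 0, move +1, go to q0
q0 | 0_01_00[_]
The non-blank tape span at halt is 0_01_00.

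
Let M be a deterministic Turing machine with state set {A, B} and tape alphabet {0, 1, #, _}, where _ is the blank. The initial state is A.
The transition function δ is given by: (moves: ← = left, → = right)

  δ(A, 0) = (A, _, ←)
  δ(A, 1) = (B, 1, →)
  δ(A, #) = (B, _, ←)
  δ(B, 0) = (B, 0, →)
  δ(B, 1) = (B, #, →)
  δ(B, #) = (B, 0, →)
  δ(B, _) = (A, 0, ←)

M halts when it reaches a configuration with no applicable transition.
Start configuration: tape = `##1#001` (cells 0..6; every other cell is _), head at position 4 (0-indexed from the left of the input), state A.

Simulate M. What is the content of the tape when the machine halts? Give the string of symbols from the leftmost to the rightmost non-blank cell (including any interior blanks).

0__00_01

state=A head=4 tape=__##1#[0]01   (A,0)→(A,_,←)
state=A head=3 tape=__##1[#]_01   (A,#)→(B,_,←)
state=B head=2 tape=__##[1]__01   (B,1)→(B,#,→)
state=B head=3 tape=__###[_]_01   (B,_)→(A,0,←)
state=A head=2 tape=__##[#]0_01   (A,#)→(B,_,←)
state=B head=1 tape=__#[#]_0_01   (B,#)→(B,0,→)
state=B head=2 tape=__#0[_]0_01   (B,_)→(A,0,←)
state=A head=1 tape=__#[0]00_01   (A,0)→(A,_,←)
state=A head=0 tape=__[#]_00_01   (A,#)→(B,_,←)
state=B head=-1 tape=_[_]__00_01   (B,_)→(A,0,←)
state=A head=-2 tape=[_]0__00_01
The non-blank tape span at halt is 0__00_01.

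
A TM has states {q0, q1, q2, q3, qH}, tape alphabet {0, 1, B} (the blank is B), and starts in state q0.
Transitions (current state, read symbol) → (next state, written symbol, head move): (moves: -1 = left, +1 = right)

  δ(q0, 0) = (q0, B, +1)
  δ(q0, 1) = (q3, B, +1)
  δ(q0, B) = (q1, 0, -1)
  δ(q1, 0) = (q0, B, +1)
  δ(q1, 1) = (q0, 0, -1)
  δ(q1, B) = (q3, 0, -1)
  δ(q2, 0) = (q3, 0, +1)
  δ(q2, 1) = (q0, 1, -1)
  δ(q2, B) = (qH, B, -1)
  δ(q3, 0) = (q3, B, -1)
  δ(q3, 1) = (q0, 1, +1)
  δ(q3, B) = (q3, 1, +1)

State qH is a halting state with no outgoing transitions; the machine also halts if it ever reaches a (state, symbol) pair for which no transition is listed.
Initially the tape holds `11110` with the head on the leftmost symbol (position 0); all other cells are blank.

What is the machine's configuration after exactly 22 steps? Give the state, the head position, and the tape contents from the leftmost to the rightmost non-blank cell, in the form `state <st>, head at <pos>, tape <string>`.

state q3, head at 4, tape 1B11B0

q0 | [1]1110BB   read 1 → write B, move +1, go to q3
q3 | B[1]110BB   read 1 → write 1, move +1, go to q0
q0 | B1[1]10BB   read 1 → write B, move +1, go to q3
q3 | B1B[1]0BB   read 1 → write 1, move +1, go to q0
q0 | B1B1[0]BB   read 0 → write B, move +1, go to q0
q0 | B1B1B[B]B   read B → write 0, move -1, go to q1
q1 | B1B1[B]0B   read B → write 0, move -1, go to q3
q3 | B1B[1]00B   read 1 → write 1, move +1, go to q0
q0 | B1B1[0]0B   read 0 → write B, move +1, go to q0
q0 | B1B1B[0]B   read 0 → write B, move +1, go to q0
q0 | B1B1BB[B]   read B → write 0, move -1, go to q1
q1 | B1B1B[B]0   read B → write 0, move -1, go to q3
q3 | B1B1[B]00   read B → write 1, move +1, go to q3
q3 | B1B11[0]0   read 0 → write B, move -1, go to q3
q3 | B1B1[1]B0   read 1 → write 1, move +1, go to q0
q0 | B1B11[B]0   read B → write 0, move -1, go to q1
q1 | B1B1[1]00   read 1 → write 0, move -1, go to q0
q0 | B1B[1]000   read 1 → write B, move +1, go to q3
q3 | B1BB[0]00   read 0 → write B, move -1, go to q3
q3 | B1B[B]B00   read B → write 1, move +1, go to q3
q3 | B1B1[B]00   read B → write 1, move +1, go to q3
q3 | B1B11[0]0   read 0 → write B, move -1, go to q3
q3 | B1B1[1]B0
After 22 steps: state q3, head at 4, tape 1B11B0.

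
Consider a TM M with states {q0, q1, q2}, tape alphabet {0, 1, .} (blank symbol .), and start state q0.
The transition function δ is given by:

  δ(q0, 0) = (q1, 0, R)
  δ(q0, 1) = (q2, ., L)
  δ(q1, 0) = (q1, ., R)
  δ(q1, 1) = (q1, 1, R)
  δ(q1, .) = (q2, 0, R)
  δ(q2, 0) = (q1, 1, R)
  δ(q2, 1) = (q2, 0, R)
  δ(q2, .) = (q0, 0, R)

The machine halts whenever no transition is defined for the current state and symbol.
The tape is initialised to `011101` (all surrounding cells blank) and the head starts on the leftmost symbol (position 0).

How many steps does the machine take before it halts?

8

state=q0 head=0 tape=[0]11101...   (q0,0)→(q1,0,R)
state=q1 head=1 tape=0[1]1101...   (q1,1)→(q1,1,R)
state=q1 head=2 tape=01[1]101...   (q1,1)→(q1,1,R)
state=q1 head=3 tape=011[1]01...   (q1,1)→(q1,1,R)
state=q1 head=4 tape=0111[0]1...   (q1,0)→(q1,.,R)
state=q1 head=5 tape=0111.[1]...   (q1,1)→(q1,1,R)
state=q1 head=6 tape=0111.1[.]..   (q1,.)→(q2,0,R)
state=q2 head=7 tape=0111.10[.].   (q2,.)→(q0,0,R)
state=q0 head=8 tape=0111.100[.]
M halts after 8 transitions.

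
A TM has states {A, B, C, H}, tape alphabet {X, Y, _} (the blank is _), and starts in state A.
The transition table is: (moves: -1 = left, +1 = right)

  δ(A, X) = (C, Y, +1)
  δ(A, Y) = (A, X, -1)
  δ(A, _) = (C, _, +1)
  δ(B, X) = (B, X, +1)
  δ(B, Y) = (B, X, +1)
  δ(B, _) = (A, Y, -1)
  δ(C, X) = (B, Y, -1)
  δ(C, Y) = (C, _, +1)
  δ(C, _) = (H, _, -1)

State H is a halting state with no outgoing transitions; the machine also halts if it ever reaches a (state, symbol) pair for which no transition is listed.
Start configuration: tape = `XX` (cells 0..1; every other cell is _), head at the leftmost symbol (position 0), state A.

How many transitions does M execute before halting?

8

state=A head=0 tape=[X]X__   (A,X)→(C,Y,+1)
state=C head=1 tape=Y[X]__   (C,X)→(B,Y,-1)
state=B head=0 tape=[Y]Y__   (B,Y)→(B,X,+1)
state=B head=1 tape=X[Y]__   (B,Y)→(B,X,+1)
state=B head=2 tape=XX[_]_   (B,_)→(A,Y,-1)
state=A head=1 tape=X[X]Y_   (A,X)→(C,Y,+1)
state=C head=2 tape=XY[Y]_   (C,Y)→(C,_,+1)
state=C head=3 tape=XY_[_]   (C,_)→(H,_,-1)
state=H head=2 tape=XY[_]_
M halts after 8 transitions.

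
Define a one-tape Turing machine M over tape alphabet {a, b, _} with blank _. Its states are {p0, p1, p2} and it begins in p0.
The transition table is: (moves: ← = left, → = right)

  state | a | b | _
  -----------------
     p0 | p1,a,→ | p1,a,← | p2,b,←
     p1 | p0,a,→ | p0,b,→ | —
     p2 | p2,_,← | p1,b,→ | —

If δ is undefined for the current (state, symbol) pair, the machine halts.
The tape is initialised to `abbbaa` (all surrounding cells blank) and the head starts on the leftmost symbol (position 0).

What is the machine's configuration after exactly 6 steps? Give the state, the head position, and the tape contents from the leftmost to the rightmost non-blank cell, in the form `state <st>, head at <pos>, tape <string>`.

state p0, head at 4, tape ababaa

state=p0 head=0 tape=[a]bbbaa   (p0,a)→(p1,a,→)
state=p1 head=1 tape=a[b]bbaa   (p1,b)→(p0,b,→)
state=p0 head=2 tape=ab[b]baa   (p0,b)→(p1,a,←)
state=p1 head=1 tape=a[b]abaa   (p1,b)→(p0,b,→)
state=p0 head=2 tape=ab[a]baa   (p0,a)→(p1,a,→)
state=p1 head=3 tape=aba[b]aa   (p1,b)→(p0,b,→)
state=p0 head=4 tape=abab[a]a
After 6 steps: state p0, head at 4, tape ababaa.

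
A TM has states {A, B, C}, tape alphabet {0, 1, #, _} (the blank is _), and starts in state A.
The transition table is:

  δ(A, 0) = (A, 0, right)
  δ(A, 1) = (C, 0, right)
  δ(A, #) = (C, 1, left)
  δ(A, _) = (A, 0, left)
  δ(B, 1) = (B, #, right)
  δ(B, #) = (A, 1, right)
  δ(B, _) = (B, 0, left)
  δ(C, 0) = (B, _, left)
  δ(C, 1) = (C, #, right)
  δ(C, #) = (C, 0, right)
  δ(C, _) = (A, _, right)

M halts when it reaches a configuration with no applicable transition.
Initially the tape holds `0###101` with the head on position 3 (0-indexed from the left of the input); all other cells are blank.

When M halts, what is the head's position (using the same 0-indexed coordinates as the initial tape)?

state=A head=3 tape=0##[#]101   (A,#)→(C,1,left)
state=C head=2 tape=0#[#]1101   (C,#)→(C,0,right)
state=C head=3 tape=0#0[1]101   (C,1)→(C,#,right)
state=C head=4 tape=0#0#[1]01   (C,1)→(C,#,right)
state=C head=5 tape=0#0##[0]1   (C,0)→(B,_,left)
state=B head=4 tape=0#0#[#]_1   (B,#)→(A,1,right)
state=A head=5 tape=0#0#1[_]1   (A,_)→(A,0,left)
state=A head=4 tape=0#0#[1]01   (A,1)→(C,0,right)
state=C head=5 tape=0#0#0[0]1   (C,0)→(B,_,left)
state=B head=4 tape=0#0#[0]_1
At halt the head is at cell 4.

4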